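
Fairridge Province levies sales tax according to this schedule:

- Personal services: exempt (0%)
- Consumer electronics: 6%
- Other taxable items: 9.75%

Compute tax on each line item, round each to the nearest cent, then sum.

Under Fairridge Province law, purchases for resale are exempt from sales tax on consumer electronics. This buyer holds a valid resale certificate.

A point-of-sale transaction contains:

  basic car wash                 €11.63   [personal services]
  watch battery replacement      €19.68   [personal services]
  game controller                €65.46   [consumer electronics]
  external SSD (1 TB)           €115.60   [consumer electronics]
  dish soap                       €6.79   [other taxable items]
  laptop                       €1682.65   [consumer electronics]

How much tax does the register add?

Basic car wash €11.63: personal services → 0% → €0.00
Watch battery replacement €19.68: personal services → 0% → €0.00
Game controller €65.46: consumer electronics, buyer-exempt → 0% → €0.00
External SSD (1 TB) €115.60: consumer electronics, buyer-exempt → 0% → €0.00
Dish soap €6.79: other taxable items → 9.75% → €0.66
Laptop €1682.65: consumer electronics, buyer-exempt → 0% → €0.00
Total tax = €0.66

€0.66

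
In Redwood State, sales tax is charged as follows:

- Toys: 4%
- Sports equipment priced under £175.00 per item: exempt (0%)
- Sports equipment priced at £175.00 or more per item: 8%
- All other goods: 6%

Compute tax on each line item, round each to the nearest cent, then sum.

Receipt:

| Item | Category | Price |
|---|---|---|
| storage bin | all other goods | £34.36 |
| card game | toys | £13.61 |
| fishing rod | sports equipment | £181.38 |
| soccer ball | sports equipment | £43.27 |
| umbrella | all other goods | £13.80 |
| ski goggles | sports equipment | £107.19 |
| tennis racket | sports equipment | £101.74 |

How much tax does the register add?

£17.94

Storage bin £34.36: all other goods → 6% → £2.06
Card game £13.61: toys → 4% → £0.54
Fishing rod £181.38: sports equipment, £175.00 or more → 8% → £14.51
Soccer ball £43.27: sports equipment, under £175.00 → 0% → £0.00
Umbrella £13.80: all other goods → 6% → £0.83
Ski goggles £107.19: sports equipment, under £175.00 → 0% → £0.00
Tennis racket £101.74: sports equipment, under £175.00 → 0% → £0.00
Total tax = £2.06 + £0.54 + £14.51 + £0.83 = £17.94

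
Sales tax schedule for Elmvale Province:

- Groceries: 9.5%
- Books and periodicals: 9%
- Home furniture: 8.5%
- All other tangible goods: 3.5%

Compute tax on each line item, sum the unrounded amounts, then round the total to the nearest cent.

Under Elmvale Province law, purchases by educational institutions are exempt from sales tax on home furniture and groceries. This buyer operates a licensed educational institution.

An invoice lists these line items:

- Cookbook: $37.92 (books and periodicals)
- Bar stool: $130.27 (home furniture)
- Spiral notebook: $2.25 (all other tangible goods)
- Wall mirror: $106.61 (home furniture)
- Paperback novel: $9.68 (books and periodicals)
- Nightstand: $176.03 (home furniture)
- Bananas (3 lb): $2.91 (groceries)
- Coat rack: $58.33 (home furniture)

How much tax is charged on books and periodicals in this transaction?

$4.28

Cookbook $37.92: books and periodicals → 9% → $3.4128
Paperback novel $9.68: books and periodicals → 9% → $0.8712
Tax on books and periodicals: unrounded sum = $4.284 → $4.28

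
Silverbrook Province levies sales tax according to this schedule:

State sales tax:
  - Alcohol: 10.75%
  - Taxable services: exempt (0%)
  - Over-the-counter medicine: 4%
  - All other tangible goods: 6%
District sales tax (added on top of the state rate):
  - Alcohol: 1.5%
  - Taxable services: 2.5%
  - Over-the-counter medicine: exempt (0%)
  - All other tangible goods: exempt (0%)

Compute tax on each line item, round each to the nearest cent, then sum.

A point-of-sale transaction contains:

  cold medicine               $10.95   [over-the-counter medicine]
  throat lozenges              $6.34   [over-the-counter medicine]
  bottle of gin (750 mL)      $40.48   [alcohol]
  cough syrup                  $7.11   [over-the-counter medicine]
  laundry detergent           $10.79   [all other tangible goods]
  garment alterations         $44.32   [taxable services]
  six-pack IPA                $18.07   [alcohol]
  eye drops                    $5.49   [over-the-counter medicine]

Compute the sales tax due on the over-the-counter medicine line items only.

$1.19

Cold medicine $10.95: over-the-counter medicine → 4% + 0% district = 4% → $0.44
Throat lozenges $6.34: over-the-counter medicine → 4% + 0% district = 4% → $0.25
Cough syrup $7.11: over-the-counter medicine → 4% + 0% district = 4% → $0.28
Eye drops $5.49: over-the-counter medicine → 4% + 0% district = 4% → $0.22
Tax on over-the-counter medicine = $0.44 + $0.25 + $0.28 + $0.22 = $1.19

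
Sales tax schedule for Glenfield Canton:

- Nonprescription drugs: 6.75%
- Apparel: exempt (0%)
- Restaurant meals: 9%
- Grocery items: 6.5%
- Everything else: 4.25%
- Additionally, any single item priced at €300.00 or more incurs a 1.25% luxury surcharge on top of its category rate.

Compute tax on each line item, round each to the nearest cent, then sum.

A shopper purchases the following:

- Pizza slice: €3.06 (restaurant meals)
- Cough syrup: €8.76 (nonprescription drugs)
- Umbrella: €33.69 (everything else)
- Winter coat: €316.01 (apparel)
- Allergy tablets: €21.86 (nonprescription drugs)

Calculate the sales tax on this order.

€7.73

Pizza slice €3.06: restaurant meals → 9% → €0.28
Cough syrup €8.76: nonprescription drugs → 6.75% → €0.59
Umbrella €33.69: everything else → 4.25% → €1.43
Winter coat €316.01: apparel → 0% + 1.25% surcharge = 1.25% → €3.95
Allergy tablets €21.86: nonprescription drugs → 6.75% → €1.48
Total tax = €0.28 + €0.59 + €1.43 + €3.95 + €1.48 = €7.73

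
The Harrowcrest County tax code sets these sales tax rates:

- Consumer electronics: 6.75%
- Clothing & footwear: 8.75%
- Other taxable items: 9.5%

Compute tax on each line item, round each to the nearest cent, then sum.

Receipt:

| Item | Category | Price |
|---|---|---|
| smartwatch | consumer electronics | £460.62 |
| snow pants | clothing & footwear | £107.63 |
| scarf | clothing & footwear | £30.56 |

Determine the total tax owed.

£43.18

Smartwatch £460.62: consumer electronics → 6.75% → £31.09
Snow pants £107.63: clothing & footwear → 8.75% → £9.42
Scarf £30.56: clothing & footwear → 8.75% → £2.67
Total tax = £31.09 + £9.42 + £2.67 = £43.18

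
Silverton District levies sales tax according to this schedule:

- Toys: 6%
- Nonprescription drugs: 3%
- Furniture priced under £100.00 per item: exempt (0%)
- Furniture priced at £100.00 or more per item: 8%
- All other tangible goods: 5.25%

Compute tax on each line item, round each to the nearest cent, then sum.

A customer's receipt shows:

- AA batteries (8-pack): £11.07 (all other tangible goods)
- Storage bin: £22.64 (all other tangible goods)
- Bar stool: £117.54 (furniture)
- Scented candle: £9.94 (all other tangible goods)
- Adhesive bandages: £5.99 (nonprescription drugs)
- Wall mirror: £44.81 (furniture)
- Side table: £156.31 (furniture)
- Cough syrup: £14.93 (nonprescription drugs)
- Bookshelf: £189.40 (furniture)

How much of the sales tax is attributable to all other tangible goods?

AA batteries (8-pack) £11.07: all other tangible goods → 5.25% → £0.58
Storage bin £22.64: all other tangible goods → 5.25% → £1.19
Scented candle £9.94: all other tangible goods → 5.25% → £0.52
Tax on all other tangible goods = £0.58 + £1.19 + £0.52 = £2.29

£2.29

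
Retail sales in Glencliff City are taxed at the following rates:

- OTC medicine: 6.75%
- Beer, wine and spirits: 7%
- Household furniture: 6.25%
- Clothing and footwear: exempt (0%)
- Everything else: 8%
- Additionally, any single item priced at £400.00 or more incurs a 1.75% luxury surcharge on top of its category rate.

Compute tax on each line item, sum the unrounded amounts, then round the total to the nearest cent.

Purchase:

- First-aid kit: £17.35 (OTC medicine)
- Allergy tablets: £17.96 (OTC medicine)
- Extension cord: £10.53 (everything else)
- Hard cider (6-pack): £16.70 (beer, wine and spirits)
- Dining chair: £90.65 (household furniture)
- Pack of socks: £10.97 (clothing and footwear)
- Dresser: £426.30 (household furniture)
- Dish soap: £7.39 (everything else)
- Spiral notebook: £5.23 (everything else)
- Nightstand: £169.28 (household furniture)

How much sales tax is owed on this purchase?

First-aid kit £17.35: OTC medicine → 6.75% → £1.171125
Allergy tablets £17.96: OTC medicine → 6.75% → £1.2123
Extension cord £10.53: everything else → 8% → £0.8424
Hard cider (6-pack) £16.70: beer, wine and spirits → 7% → £1.169
Dining chair £90.65: household furniture → 6.25% → £5.665625
Pack of socks £10.97: clothing and footwear → 0% → £0.00
Dresser £426.30: household furniture → 6.25% + 1.75% surcharge = 8% → £34.104
Dish soap £7.39: everything else → 8% → £0.5912
Spiral notebook £5.23: everything else → 8% → £0.4184
Nightstand £169.28: household furniture → 6.25% → £10.58
Unrounded tax sum = £55.75405 → £55.75

£55.75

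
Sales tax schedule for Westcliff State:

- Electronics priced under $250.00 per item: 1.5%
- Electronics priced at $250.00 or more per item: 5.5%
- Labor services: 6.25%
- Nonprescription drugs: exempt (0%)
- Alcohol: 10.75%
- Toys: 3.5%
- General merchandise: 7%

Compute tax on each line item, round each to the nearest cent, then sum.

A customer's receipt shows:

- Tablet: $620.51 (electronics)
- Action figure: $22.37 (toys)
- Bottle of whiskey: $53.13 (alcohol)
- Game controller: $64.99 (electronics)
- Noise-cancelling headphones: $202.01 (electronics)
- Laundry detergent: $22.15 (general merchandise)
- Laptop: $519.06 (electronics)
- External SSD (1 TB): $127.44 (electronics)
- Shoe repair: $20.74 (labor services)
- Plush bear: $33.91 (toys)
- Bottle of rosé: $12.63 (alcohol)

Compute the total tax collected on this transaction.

$80.48

Tablet $620.51: electronics, $250.00 or more → 5.5% → $34.13
Action figure $22.37: toys → 3.5% → $0.78
Bottle of whiskey $53.13: alcohol → 10.75% → $5.71
Game controller $64.99: electronics, under $250.00 → 1.5% → $0.97
Noise-cancelling headphones $202.01: electronics, under $250.00 → 1.5% → $3.03
Laundry detergent $22.15: general merchandise → 7% → $1.55
Laptop $519.06: electronics, $250.00 or more → 5.5% → $28.55
External SSD (1 TB) $127.44: electronics, under $250.00 → 1.5% → $1.91
Shoe repair $20.74: labor services → 6.25% → $1.30
Plush bear $33.91: toys → 3.5% → $1.19
Bottle of rosé $12.63: alcohol → 10.75% → $1.36
Total tax = $34.13 + $0.78 + $5.71 + $0.97 + $3.03 + $1.55 + $28.55 + $1.91 + $1.30 + $1.19 + $1.36 = $80.48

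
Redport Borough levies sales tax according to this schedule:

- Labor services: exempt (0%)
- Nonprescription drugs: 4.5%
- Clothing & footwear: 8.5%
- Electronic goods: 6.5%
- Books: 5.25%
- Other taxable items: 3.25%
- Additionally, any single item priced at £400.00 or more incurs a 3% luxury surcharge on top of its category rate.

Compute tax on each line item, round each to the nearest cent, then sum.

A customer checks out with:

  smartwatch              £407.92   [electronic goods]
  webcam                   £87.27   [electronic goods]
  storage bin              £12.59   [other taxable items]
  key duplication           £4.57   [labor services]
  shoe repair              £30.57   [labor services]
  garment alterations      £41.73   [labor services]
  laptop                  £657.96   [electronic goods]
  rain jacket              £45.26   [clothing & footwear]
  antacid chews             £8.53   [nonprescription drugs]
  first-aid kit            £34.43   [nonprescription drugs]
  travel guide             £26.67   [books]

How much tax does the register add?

Smartwatch £407.92: electronic goods → 6.5% + 3% surcharge = 9.5% → £38.75
Webcam £87.27: electronic goods → 6.5% → £5.67
Storage bin £12.59: other taxable items → 3.25% → £0.41
Key duplication £4.57: labor services → 0% → £0.00
Shoe repair £30.57: labor services → 0% → £0.00
Garment alterations £41.73: labor services → 0% → £0.00
Laptop £657.96: electronic goods → 6.5% + 3% surcharge = 9.5% → £62.51
Rain jacket £45.26: clothing & footwear → 8.5% → £3.85
Antacid chews £8.53: nonprescription drugs → 4.5% → £0.38
First-aid kit £34.43: nonprescription drugs → 4.5% → £1.55
Travel guide £26.67: books → 5.25% → £1.40
Total tax = £38.75 + £5.67 + £0.41 + £62.51 + £3.85 + £0.38 + £1.55 + £1.40 = £114.52

£114.52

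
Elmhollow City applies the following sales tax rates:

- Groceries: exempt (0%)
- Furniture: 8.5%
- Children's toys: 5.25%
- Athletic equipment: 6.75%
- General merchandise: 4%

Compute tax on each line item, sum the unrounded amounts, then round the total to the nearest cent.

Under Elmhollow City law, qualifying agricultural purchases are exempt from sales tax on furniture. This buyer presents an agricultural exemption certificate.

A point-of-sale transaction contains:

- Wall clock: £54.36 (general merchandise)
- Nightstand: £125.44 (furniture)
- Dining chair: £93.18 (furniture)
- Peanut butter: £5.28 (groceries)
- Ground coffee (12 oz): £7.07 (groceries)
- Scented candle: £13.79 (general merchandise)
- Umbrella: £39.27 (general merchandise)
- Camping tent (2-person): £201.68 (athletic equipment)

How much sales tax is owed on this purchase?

£17.91

Wall clock £54.36: general merchandise → 4% → £2.1744
Nightstand £125.44: furniture, buyer-exempt → 0% → £0.00
Dining chair £93.18: furniture, buyer-exempt → 0% → £0.00
Peanut butter £5.28: groceries → 0% → £0.00
Ground coffee (12 oz) £7.07: groceries → 0% → £0.00
Scented candle £13.79: general merchandise → 4% → £0.5516
Umbrella £39.27: general merchandise → 4% → £1.5708
Camping tent (2-person) £201.68: athletic equipment → 6.75% → £13.6134
Unrounded tax sum = £17.9102 → £17.91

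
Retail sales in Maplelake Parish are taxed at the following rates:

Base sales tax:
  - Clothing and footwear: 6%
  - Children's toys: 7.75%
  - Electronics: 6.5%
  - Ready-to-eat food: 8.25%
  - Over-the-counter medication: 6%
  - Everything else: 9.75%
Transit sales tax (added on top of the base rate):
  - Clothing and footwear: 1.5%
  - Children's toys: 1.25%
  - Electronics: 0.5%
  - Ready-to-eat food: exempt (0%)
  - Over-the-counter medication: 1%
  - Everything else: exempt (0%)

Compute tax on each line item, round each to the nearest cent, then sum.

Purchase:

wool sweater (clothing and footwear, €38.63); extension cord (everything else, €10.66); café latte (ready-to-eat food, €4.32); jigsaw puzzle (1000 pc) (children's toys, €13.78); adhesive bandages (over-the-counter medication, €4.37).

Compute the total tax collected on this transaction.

Wool sweater €38.63: clothing and footwear → 6% + 1.5% transit = 7.5% → €2.90
Extension cord €10.66: everything else → 9.75% + 0% transit = 9.75% → €1.04
Café latte €4.32: ready-to-eat food → 8.25% + 0% transit = 8.25% → €0.36
Jigsaw puzzle (1000 pc) €13.78: children's toys → 7.75% + 1.25% transit = 9% → €1.24
Adhesive bandages €4.37: over-the-counter medication → 6% + 1% transit = 7% → €0.31
Total tax = €2.90 + €1.04 + €0.36 + €1.24 + €0.31 = €5.85

€5.85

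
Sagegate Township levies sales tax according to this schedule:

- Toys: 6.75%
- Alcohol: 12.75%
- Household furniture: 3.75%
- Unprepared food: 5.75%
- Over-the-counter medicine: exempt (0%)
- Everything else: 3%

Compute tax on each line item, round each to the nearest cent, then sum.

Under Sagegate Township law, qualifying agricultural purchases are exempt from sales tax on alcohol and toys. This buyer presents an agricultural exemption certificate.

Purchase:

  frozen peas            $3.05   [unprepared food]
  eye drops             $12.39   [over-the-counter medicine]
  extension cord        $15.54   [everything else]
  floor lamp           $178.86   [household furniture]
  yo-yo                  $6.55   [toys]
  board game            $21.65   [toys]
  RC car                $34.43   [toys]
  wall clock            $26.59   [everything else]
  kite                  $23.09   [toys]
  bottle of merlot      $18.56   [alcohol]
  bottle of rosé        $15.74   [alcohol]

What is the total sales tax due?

Frozen peas $3.05: unprepared food → 5.75% → $0.18
Eye drops $12.39: over-the-counter medicine → 0% → $0.00
Extension cord $15.54: everything else → 3% → $0.47
Floor lamp $178.86: household furniture → 3.75% → $6.71
Yo-yo $6.55: toys, buyer-exempt → 0% → $0.00
Board game $21.65: toys, buyer-exempt → 0% → $0.00
RC car $34.43: toys, buyer-exempt → 0% → $0.00
Wall clock $26.59: everything else → 3% → $0.80
Kite $23.09: toys, buyer-exempt → 0% → $0.00
Bottle of merlot $18.56: alcohol, buyer-exempt → 0% → $0.00
Bottle of rosé $15.74: alcohol, buyer-exempt → 0% → $0.00
Total tax = $0.18 + $0.47 + $6.71 + $0.80 = $8.16

$8.16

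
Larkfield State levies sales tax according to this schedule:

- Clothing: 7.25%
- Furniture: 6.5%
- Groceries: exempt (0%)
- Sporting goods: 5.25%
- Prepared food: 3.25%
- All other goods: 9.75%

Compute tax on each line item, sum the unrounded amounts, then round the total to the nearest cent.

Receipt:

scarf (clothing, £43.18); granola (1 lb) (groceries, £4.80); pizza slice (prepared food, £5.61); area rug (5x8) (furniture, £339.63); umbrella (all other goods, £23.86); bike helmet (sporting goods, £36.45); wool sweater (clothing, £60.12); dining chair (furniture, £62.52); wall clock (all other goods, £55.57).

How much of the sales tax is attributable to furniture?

Area rug (5x8) £339.63: furniture → 6.5% → £22.07595
Dining chair £62.52: furniture → 6.5% → £4.0638
Tax on furniture: unrounded sum = £26.13975 → £26.14

£26.14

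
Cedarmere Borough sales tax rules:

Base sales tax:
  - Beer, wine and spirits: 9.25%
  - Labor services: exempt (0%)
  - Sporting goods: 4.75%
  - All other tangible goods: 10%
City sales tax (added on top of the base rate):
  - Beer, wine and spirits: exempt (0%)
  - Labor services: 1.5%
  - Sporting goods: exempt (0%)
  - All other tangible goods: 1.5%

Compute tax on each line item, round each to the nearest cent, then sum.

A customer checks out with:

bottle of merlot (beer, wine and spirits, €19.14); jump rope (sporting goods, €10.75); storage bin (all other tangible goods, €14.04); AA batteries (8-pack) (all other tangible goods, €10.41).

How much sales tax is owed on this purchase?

Bottle of merlot €19.14: beer, wine and spirits → 9.25% + 0% city = 9.25% → €1.77
Jump rope €10.75: sporting goods → 4.75% + 0% city = 4.75% → €0.51
Storage bin €14.04: all other tangible goods → 10% + 1.5% city = 11.5% → €1.61
AA batteries (8-pack) €10.41: all other tangible goods → 10% + 1.5% city = 11.5% → €1.20
Total tax = €1.77 + €0.51 + €1.61 + €1.20 = €5.09

€5.09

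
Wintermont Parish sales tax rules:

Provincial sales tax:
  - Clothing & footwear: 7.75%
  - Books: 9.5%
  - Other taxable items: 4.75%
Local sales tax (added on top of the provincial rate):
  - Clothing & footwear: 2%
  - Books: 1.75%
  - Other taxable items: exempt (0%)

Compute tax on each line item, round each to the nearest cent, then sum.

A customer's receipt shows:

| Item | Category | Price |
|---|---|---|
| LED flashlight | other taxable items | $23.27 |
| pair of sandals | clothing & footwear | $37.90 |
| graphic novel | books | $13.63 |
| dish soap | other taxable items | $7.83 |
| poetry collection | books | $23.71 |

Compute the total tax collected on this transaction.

$9.38

LED flashlight $23.27: other taxable items → 4.75% + 0% local = 4.75% → $1.11
Pair of sandals $37.90: clothing & footwear → 7.75% + 2% local = 9.75% → $3.70
Graphic novel $13.63: books → 9.5% + 1.75% local = 11.25% → $1.53
Dish soap $7.83: other taxable items → 4.75% + 0% local = 4.75% → $0.37
Poetry collection $23.71: books → 9.5% + 1.75% local = 11.25% → $2.67
Total tax = $1.11 + $3.70 + $1.53 + $0.37 + $2.67 = $9.38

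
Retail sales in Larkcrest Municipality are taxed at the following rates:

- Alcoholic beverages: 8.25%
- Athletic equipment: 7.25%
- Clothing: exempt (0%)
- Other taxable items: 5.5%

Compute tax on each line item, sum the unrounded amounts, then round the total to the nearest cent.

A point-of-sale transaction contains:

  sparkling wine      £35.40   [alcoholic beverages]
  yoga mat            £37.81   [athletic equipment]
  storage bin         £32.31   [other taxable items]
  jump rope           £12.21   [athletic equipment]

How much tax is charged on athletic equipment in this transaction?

£3.63

Yoga mat £37.81: athletic equipment → 7.25% → £2.741225
Jump rope £12.21: athletic equipment → 7.25% → £0.885225
Tax on athletic equipment: unrounded sum = £3.62645 → £3.63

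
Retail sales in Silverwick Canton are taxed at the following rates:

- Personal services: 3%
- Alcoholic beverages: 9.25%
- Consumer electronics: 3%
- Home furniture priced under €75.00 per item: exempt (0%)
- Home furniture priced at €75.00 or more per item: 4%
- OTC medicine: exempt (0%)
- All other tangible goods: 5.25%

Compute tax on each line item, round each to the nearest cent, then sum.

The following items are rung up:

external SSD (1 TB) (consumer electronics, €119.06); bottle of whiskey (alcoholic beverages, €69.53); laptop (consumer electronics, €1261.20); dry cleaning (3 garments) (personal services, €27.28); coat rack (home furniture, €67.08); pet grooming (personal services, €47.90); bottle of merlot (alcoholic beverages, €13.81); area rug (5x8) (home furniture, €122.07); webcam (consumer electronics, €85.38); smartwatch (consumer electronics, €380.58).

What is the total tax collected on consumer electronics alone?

€55.39

External SSD (1 TB) €119.06: consumer electronics → 3% → €3.57
Laptop €1261.20: consumer electronics → 3% → €37.84
Webcam €85.38: consumer electronics → 3% → €2.56
Smartwatch €380.58: consumer electronics → 3% → €11.42
Tax on consumer electronics = €3.57 + €37.84 + €2.56 + €11.42 = €55.39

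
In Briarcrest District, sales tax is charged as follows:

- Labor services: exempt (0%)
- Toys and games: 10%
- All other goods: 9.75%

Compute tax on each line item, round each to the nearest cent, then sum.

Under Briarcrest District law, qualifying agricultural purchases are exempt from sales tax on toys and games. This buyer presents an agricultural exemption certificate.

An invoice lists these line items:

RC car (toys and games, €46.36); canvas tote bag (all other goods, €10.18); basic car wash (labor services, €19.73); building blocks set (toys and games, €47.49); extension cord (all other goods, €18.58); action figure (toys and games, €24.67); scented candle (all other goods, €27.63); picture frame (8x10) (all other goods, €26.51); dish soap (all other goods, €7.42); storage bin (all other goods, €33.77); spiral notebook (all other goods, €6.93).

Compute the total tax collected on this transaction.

€12.76

RC car €46.36: toys and games, buyer-exempt → 0% → €0.00
Canvas tote bag €10.18: all other goods → 9.75% → €0.99
Basic car wash €19.73: labor services → 0% → €0.00
Building blocks set €47.49: toys and games, buyer-exempt → 0% → €0.00
Extension cord €18.58: all other goods → 9.75% → €1.81
Action figure €24.67: toys and games, buyer-exempt → 0% → €0.00
Scented candle €27.63: all other goods → 9.75% → €2.69
Picture frame (8x10) €26.51: all other goods → 9.75% → €2.58
Dish soap €7.42: all other goods → 9.75% → €0.72
Storage bin €33.77: all other goods → 9.75% → €3.29
Spiral notebook €6.93: all other goods → 9.75% → €0.68
Total tax = €0.99 + €1.81 + €2.69 + €2.58 + €0.72 + €3.29 + €0.68 = €12.76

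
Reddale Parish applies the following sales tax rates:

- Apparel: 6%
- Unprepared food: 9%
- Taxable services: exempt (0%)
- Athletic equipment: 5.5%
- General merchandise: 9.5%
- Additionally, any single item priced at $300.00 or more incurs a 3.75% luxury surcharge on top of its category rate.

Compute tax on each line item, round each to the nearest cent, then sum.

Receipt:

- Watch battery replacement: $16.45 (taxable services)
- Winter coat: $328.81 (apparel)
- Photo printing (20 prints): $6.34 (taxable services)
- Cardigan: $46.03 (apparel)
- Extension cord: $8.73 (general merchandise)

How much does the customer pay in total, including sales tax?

Watch battery replacement $16.45: taxable services → 0% → $0.00
Winter coat $328.81: apparel → 6% + 3.75% surcharge = 9.75% → $32.06
Photo printing (20 prints) $6.34: taxable services → 0% → $0.00
Cardigan $46.03: apparel → 6% → $2.76
Extension cord $8.73: general merchandise → 9.5% → $0.83
Subtotal = $406.36; tax = $35.65; total due = $442.01

$442.01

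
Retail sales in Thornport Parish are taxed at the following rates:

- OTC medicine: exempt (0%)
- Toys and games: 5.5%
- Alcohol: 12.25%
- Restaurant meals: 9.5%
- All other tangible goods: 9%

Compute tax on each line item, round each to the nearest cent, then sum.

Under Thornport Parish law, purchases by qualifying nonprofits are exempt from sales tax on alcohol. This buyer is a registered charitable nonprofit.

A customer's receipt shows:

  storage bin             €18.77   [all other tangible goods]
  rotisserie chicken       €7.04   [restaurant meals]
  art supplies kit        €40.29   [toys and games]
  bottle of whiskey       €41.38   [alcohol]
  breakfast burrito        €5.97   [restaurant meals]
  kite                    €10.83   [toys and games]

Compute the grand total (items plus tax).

Storage bin €18.77: all other tangible goods → 9% → €1.69
Rotisserie chicken €7.04: restaurant meals → 9.5% → €0.67
Art supplies kit €40.29: toys and games → 5.5% → €2.22
Bottle of whiskey €41.38: alcohol, buyer-exempt → 0% → €0.00
Breakfast burrito €5.97: restaurant meals → 9.5% → €0.57
Kite €10.83: toys and games → 5.5% → €0.60
Subtotal = €124.28; tax = €5.75; total due = €130.03

€130.03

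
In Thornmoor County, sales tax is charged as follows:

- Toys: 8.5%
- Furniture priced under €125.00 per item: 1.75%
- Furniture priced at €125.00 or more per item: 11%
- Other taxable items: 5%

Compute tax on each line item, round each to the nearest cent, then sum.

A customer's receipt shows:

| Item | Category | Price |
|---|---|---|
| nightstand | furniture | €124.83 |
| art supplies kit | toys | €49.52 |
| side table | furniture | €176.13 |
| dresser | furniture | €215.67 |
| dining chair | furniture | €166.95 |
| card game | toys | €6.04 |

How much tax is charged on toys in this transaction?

Art supplies kit €49.52: toys → 8.5% → €4.21
Card game €6.04: toys → 8.5% → €0.51
Tax on toys = €4.21 + €0.51 = €4.72

€4.72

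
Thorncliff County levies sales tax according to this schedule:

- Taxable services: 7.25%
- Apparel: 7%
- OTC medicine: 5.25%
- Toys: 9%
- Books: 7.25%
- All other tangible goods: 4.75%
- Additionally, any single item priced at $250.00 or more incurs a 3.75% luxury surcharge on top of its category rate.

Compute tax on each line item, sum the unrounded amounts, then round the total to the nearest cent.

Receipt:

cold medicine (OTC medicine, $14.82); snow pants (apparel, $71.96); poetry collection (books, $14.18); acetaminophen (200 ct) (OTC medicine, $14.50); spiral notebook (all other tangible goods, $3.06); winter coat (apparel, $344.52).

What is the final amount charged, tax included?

Cold medicine $14.82: OTC medicine → 5.25% → $0.77805
Snow pants $71.96: apparel → 7% → $5.0372
Poetry collection $14.18: books → 7.25% → $1.02805
Acetaminophen (200 ct) $14.50: OTC medicine → 5.25% → $0.76125
Spiral notebook $3.06: all other tangible goods → 4.75% → $0.14535
Winter coat $344.52: apparel → 7% + 3.75% surcharge = 10.75% → $37.0359
Subtotal = $463.04; unrounded tax = $44.7858 → $44.79; total due = $507.83

$507.83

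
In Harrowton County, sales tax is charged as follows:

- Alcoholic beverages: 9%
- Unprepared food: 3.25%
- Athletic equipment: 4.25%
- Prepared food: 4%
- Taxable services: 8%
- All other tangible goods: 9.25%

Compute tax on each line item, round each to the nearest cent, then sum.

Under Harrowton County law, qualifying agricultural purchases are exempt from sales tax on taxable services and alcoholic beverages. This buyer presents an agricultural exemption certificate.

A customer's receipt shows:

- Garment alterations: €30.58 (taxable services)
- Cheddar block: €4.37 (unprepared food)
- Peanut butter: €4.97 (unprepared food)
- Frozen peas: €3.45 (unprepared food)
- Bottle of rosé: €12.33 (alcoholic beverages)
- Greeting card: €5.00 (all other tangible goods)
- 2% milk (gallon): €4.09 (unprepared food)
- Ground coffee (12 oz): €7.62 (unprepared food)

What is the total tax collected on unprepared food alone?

Cheddar block €4.37: unprepared food → 3.25% → €0.14
Peanut butter €4.97: unprepared food → 3.25% → €0.16
Frozen peas €3.45: unprepared food → 3.25% → €0.11
2% milk (gallon) €4.09: unprepared food → 3.25% → €0.13
Ground coffee (12 oz) €7.62: unprepared food → 3.25% → €0.25
Tax on unprepared food = €0.14 + €0.16 + €0.11 + €0.13 + €0.25 = €0.79

€0.79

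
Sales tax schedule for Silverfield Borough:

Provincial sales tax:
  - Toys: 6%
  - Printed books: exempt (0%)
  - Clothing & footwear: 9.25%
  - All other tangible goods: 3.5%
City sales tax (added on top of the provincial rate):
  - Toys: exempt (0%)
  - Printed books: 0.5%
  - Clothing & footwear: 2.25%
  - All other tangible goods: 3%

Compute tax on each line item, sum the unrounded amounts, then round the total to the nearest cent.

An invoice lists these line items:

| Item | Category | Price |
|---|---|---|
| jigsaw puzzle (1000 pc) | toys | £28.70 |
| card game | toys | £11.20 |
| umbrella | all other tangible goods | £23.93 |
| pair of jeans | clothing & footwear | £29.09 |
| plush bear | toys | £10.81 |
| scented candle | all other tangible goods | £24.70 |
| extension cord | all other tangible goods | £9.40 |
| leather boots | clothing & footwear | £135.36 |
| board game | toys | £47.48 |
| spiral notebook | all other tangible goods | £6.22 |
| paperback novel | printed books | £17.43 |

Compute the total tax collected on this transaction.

Jigsaw puzzle (1000 pc) £28.70: toys → 6% + 0% city = 6% → £1.722
Card game £11.20: toys → 6% + 0% city = 6% → £0.672
Umbrella £23.93: all other tangible goods → 3.5% + 3% city = 6.5% → £1.55545
Pair of jeans £29.09: clothing & footwear → 9.25% + 2.25% city = 11.5% → £3.34535
Plush bear £10.81: toys → 6% + 0% city = 6% → £0.6486
Scented candle £24.70: all other tangible goods → 3.5% + 3% city = 6.5% → £1.6055
Extension cord £9.40: all other tangible goods → 3.5% + 3% city = 6.5% → £0.611
Leather boots £135.36: clothing & footwear → 9.25% + 2.25% city = 11.5% → £15.5664
Board game £47.48: toys → 6% + 0% city = 6% → £2.8488
Spiral notebook £6.22: all other tangible goods → 3.5% + 3% city = 6.5% → £0.4043
Paperback novel £17.43: printed books → 0% + 0.5% city = 0.5% → £0.08715
Unrounded tax sum = £29.06655 → £29.07

£29.07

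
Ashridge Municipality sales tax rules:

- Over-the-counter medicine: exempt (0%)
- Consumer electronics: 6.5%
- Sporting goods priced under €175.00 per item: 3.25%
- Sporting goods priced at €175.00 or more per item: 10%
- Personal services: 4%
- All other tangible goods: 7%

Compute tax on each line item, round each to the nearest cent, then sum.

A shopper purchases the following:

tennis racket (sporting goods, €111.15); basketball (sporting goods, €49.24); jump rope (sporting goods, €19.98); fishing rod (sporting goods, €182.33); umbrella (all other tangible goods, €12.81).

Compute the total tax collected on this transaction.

€24.99

Tennis racket €111.15: sporting goods, under €175.00 → 3.25% → €3.61
Basketball €49.24: sporting goods, under €175.00 → 3.25% → €1.60
Jump rope €19.98: sporting goods, under €175.00 → 3.25% → €0.65
Fishing rod €182.33: sporting goods, €175.00 or more → 10% → €18.23
Umbrella €12.81: all other tangible goods → 7% → €0.90
Total tax = €3.61 + €1.60 + €0.65 + €18.23 + €0.90 = €24.99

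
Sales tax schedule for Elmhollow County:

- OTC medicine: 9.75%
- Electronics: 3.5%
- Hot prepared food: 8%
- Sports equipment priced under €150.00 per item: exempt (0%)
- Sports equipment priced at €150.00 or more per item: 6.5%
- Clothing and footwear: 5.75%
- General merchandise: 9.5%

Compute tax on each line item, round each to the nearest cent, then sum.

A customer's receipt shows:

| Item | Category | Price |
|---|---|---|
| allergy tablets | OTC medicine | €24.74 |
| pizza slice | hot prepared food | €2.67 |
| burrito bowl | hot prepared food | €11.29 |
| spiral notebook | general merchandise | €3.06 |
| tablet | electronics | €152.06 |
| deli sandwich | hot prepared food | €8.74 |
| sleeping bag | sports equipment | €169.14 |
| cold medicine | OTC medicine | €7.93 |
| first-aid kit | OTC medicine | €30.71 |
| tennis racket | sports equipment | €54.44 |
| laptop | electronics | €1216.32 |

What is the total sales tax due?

Allergy tablets €24.74: OTC medicine → 9.75% → €2.41
Pizza slice €2.67: hot prepared food → 8% → €0.21
Burrito bowl €11.29: hot prepared food → 8% → €0.90
Spiral notebook €3.06: general merchandise → 9.5% → €0.29
Tablet €152.06: electronics → 3.5% → €5.32
Deli sandwich €8.74: hot prepared food → 8% → €0.70
Sleeping bag €169.14: sports equipment, €150.00 or more → 6.5% → €10.99
Cold medicine €7.93: OTC medicine → 9.75% → €0.77
First-aid kit €30.71: OTC medicine → 9.75% → €2.99
Tennis racket €54.44: sports equipment, under €150.00 → 0% → €0.00
Laptop €1216.32: electronics → 3.5% → €42.57
Total tax = €2.41 + €0.21 + €0.90 + €0.29 + €5.32 + €0.70 + €10.99 + €0.77 + €2.99 + €42.57 = €67.15

€67.15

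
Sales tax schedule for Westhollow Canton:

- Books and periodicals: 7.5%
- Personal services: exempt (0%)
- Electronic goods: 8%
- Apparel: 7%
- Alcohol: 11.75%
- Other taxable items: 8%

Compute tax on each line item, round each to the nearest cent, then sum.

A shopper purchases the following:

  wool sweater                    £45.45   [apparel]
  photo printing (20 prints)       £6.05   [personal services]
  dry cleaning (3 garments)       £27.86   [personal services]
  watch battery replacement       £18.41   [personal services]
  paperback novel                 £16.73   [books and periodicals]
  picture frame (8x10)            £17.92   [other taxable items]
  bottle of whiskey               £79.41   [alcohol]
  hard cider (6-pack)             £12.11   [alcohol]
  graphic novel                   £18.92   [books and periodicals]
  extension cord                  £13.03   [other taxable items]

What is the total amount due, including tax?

Wool sweater £45.45: apparel → 7% → £3.18
Photo printing (20 prints) £6.05: personal services → 0% → £0.00
Dry cleaning (3 garments) £27.86: personal services → 0% → £0.00
Watch battery replacement £18.41: personal services → 0% → £0.00
Paperback novel £16.73: books and periodicals → 7.5% → £1.25
Picture frame (8x10) £17.92: other taxable items → 8% → £1.43
Bottle of whiskey £79.41: alcohol → 11.75% → £9.33
Hard cider (6-pack) £12.11: alcohol → 11.75% → £1.42
Graphic novel £18.92: books and periodicals → 7.5% → £1.42
Extension cord £13.03: other taxable items → 8% → £1.04
Subtotal = £255.89; tax = £19.07; total due = £274.96

£274.96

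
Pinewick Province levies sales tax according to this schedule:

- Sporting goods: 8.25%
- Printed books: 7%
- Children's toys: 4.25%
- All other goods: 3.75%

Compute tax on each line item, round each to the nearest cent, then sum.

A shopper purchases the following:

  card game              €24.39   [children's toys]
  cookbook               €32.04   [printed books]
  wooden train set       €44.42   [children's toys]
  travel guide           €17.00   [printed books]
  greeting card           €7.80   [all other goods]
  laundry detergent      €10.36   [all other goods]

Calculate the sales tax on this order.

Card game €24.39: children's toys → 4.25% → €1.04
Cookbook €32.04: printed books → 7% → €2.24
Wooden train set €44.42: children's toys → 4.25% → €1.89
Travel guide €17.00: printed books → 7% → €1.19
Greeting card €7.80: all other goods → 3.75% → €0.29
Laundry detergent €10.36: all other goods → 3.75% → €0.39
Total tax = €1.04 + €2.24 + €1.89 + €1.19 + €0.29 + €0.39 = €7.04

€7.04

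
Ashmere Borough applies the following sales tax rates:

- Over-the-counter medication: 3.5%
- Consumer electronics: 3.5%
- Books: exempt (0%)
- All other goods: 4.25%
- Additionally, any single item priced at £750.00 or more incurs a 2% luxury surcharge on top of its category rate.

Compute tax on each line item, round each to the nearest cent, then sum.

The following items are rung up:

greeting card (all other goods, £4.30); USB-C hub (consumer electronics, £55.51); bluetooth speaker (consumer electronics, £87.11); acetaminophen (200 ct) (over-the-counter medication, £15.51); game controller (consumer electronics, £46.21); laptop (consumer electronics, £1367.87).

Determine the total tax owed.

Greeting card £4.30: all other goods → 4.25% → £0.18
USB-C hub £55.51: consumer electronics → 3.5% → £1.94
Bluetooth speaker £87.11: consumer electronics → 3.5% → £3.05
Acetaminophen (200 ct) £15.51: over-the-counter medication → 3.5% → £0.54
Game controller £46.21: consumer electronics → 3.5% → £1.62
Laptop £1367.87: consumer electronics → 3.5% + 2% surcharge = 5.5% → £75.23
Total tax = £0.18 + £1.94 + £3.05 + £0.54 + £1.62 + £75.23 = £82.56

£82.56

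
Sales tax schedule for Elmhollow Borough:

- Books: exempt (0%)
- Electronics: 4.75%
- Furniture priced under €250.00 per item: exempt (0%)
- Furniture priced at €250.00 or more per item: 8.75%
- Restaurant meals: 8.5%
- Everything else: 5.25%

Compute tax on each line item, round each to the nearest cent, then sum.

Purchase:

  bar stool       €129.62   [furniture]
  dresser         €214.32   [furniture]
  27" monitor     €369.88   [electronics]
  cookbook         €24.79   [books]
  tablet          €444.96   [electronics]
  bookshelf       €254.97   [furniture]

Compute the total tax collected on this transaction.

Bar stool €129.62: furniture, under €250.00 → 0% → €0.00
Dresser €214.32: furniture, under €250.00 → 0% → €0.00
27" monitor €369.88: electronics → 4.75% → €17.57
Cookbook €24.79: books → 0% → €0.00
Tablet €444.96: electronics → 4.75% → €21.14
Bookshelf €254.97: furniture, €250.00 or more → 8.75% → €22.31
Total tax = €17.57 + €21.14 + €22.31 = €61.02

€61.02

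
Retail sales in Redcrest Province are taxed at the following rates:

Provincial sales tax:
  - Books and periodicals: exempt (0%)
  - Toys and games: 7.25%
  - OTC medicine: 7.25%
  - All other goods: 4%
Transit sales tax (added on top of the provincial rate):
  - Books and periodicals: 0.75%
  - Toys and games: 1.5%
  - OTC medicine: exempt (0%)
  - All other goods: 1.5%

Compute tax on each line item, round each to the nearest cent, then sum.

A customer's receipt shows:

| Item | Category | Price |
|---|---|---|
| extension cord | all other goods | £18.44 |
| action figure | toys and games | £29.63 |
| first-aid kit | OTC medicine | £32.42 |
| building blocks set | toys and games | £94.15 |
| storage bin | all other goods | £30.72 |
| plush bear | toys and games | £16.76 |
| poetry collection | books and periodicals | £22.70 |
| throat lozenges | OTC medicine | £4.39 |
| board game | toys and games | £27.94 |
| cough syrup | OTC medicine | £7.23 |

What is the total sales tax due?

Extension cord £18.44: all other goods → 4% + 1.5% transit = 5.5% → £1.01
Action figure £29.63: toys and games → 7.25% + 1.5% transit = 8.75% → £2.59
First-aid kit £32.42: OTC medicine → 7.25% + 0% transit = 7.25% → £2.35
Building blocks set £94.15: toys and games → 7.25% + 1.5% transit = 8.75% → £8.24
Storage bin £30.72: all other goods → 4% + 1.5% transit = 5.5% → £1.69
Plush bear £16.76: toys and games → 7.25% + 1.5% transit = 8.75% → £1.47
Poetry collection £22.70: books and periodicals → 0% + 0.75% transit = 0.75% → £0.17
Throat lozenges £4.39: OTC medicine → 7.25% + 0% transit = 7.25% → £0.32
Board game £27.94: toys and games → 7.25% + 1.5% transit = 8.75% → £2.44
Cough syrup £7.23: OTC medicine → 7.25% + 0% transit = 7.25% → £0.52
Total tax = £1.01 + £2.59 + £2.35 + £8.24 + £1.69 + £1.47 + £0.17 + £0.32 + £2.44 + £0.52 = £20.80

£20.80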